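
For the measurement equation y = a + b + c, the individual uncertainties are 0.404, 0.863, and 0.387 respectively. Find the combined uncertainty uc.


For a sum of independent quantities, uc = sqrt(u1^2 + u2^2 + u3^2).
uc = sqrt(0.404^2 + 0.863^2 + 0.387^2)
uc = sqrt(0.163216 + 0.744769 + 0.149769)
uc = 1.0285

1.0285


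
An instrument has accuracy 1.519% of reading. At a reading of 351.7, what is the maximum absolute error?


Absolute error = (accuracy% / 100) * reading.
Error = (1.519 / 100) * 351.7
Error = 0.01519 * 351.7
Error = 5.3423

5.3423


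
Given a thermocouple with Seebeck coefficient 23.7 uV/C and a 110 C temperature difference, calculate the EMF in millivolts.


The thermocouple output V = sensitivity * dT.
V = 23.7 uV/C * 110 C
V = 2607.0 uV
V = 2.607 mV

2.607 mV


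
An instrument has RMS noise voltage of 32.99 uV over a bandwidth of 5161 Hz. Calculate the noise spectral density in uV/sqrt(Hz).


Noise spectral density = Vrms / sqrt(BW).
NSD = 32.99 / sqrt(5161)
NSD = 32.99 / 71.8401
NSD = 0.4592 uV/sqrt(Hz)

0.4592 uV/sqrt(Hz)


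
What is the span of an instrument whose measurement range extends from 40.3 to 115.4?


Span = upper range - lower range.
Span = 115.4 - (40.3)
Span = 75.1

75.1


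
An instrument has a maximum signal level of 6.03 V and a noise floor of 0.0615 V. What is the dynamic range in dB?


Dynamic range = 20 * log10(Vmax / Vnoise).
DR = 20 * log10(6.03 / 0.0615)
DR = 20 * log10(98.05)
DR = 39.83 dB

39.83 dB


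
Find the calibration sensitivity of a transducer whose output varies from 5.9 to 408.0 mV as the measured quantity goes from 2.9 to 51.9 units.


Sensitivity = (y2 - y1) / (x2 - x1).
S = (408.0 - 5.9) / (51.9 - 2.9)
S = 402.1 / 49.0
S = 8.2061 mV/unit

8.2061 mV/unit


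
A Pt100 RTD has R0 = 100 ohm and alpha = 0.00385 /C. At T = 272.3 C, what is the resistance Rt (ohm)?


The RTD equation: Rt = R0 * (1 + alpha * T).
Rt = 100 * (1 + 0.00385 * 272.3)
Rt = 100 * (1 + 1.048355)
Rt = 100 * 2.048355
Rt = 204.835 ohm

204.835 ohm


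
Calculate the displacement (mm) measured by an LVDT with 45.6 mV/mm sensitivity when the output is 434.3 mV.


Displacement = Vout / sensitivity.
d = 434.3 / 45.6
d = 9.524 mm

9.524 mm


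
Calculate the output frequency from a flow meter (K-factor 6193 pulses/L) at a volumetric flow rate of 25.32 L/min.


Frequency = K * Q / 60 (converting L/min to L/s).
f = 6193 * 25.32 / 60
f = 156806.76 / 60
f = 2613.45 Hz

2613.45 Hz


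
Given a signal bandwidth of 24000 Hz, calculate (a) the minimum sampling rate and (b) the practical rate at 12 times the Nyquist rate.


By Nyquist theorem, fs_min = 2 * fmax.
fs_min = 2 * 24000 = 48000 Hz
Practical rate = 12 * fs_min = 12 * 48000 = 576000 Hz

fs_min = 48000 Hz, fs_practical = 576000 Hz


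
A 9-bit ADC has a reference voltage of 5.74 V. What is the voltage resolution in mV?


The resolution (LSB) of an ADC is Vref / 2^n.
LSB = 5.74 / 2^9
LSB = 5.74 / 512
LSB = 0.01121094 V = 11.2109375 mV

11.2109375 mV


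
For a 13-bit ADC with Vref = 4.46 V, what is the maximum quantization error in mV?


The maximum quantization error is +/- LSB/2.
LSB = Vref / 2^n = 4.46 / 8192 = 0.00054443 V
Max error = LSB / 2 = 0.00054443 / 2 = 0.00027222 V
Max error = 0.2722 mV

0.2722 mV


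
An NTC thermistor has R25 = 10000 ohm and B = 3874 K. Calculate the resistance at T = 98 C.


NTC thermistor equation: Rt = R25 * exp(B * (1/T - 1/T25)).
T in Kelvin: 371.15 K, T25 = 298.15 K
1/T - 1/T25 = 1/371.15 - 1/298.15 = -0.00065969
B * (1/T - 1/T25) = 3874 * -0.00065969 = -2.5556
Rt = 10000 * exp(-2.5556) = 776.4 ohm

776.4 ohm


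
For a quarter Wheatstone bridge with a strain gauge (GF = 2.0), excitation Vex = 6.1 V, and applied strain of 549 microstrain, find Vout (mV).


Quarter bridge output: Vout = (GF * epsilon * Vex) / 4.
Vout = (2.0 * 549e-6 * 6.1) / 4
Vout = 0.0066978 / 4 V
Vout = 0.00167445 V = 1.6744 mV

1.6744 mV


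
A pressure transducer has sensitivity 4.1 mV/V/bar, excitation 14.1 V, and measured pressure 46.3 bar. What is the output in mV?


Output = sensitivity * Vex * P.
Vout = 4.1 * 14.1 * 46.3
Vout = 57.81 * 46.3
Vout = 2676.6 mV

2676.6 mV


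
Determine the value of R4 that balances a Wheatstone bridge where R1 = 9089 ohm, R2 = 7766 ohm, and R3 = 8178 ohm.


At balance: R1*R4 = R2*R3, so R4 = R2*R3/R1.
R4 = 7766 * 8178 / 9089
R4 = 63510348 / 9089
R4 = 6987.61 ohm

6987.61 ohm


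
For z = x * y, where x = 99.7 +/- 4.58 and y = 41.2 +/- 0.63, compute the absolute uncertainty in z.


For a product z = x*y, the relative uncertainty is:
uz/z = sqrt((ux/x)^2 + (uy/y)^2)
Relative uncertainties: ux/x = 4.58/99.7 = 0.045938
uy/y = 0.63/41.2 = 0.015291
z = 99.7 * 41.2 = 4107.6
uz = 4107.6 * sqrt(0.045938^2 + 0.015291^2) = 198.875

198.875


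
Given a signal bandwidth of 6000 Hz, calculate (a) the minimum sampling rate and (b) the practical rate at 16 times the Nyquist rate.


By Nyquist theorem, fs_min = 2 * fmax.
fs_min = 2 * 6000 = 12000 Hz
Practical rate = 16 * fs_min = 16 * 12000 = 192000 Hz

fs_min = 12000 Hz, fs_practical = 192000 Hz


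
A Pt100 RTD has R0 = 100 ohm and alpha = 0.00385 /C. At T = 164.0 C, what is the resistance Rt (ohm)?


The RTD equation: Rt = R0 * (1 + alpha * T).
Rt = 100 * (1 + 0.00385 * 164.0)
Rt = 100 * (1 + 0.6314)
Rt = 100 * 1.6314
Rt = 163.14 ohm

163.14 ohm


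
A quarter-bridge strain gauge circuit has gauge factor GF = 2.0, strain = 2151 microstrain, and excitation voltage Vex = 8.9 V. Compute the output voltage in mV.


Quarter bridge output: Vout = (GF * epsilon * Vex) / 4.
Vout = (2.0 * 2151e-6 * 8.9) / 4
Vout = 0.0382878 / 4 V
Vout = 0.00957195 V = 9.5719 mV

9.5719 mV


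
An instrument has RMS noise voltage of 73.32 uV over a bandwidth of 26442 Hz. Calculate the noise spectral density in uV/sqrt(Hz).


Noise spectral density = Vrms / sqrt(BW).
NSD = 73.32 / sqrt(26442)
NSD = 73.32 / 162.61
NSD = 0.4509 uV/sqrt(Hz)

0.4509 uV/sqrt(Hz)


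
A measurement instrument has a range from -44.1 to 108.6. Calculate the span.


Span = upper range - lower range.
Span = 108.6 - (-44.1)
Span = 152.7

152.7


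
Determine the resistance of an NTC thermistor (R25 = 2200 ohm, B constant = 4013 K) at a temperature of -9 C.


NTC thermistor equation: Rt = R25 * exp(B * (1/T - 1/T25)).
T in Kelvin: 264.15 K, T25 = 298.15 K
1/T - 1/T25 = 1/264.15 - 1/298.15 = 0.00043171
B * (1/T - 1/T25) = 4013 * 0.00043171 = 1.7325
Rt = 2200 * exp(1.7325) = 12440.0 ohm

12440.0 ohm


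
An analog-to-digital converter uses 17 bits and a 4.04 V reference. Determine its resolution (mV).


The resolution (LSB) of an ADC is Vref / 2^n.
LSB = 4.04 / 2^17
LSB = 4.04 / 131072
LSB = 3.082e-05 V = 0.03082275 mV

0.03082275 mV


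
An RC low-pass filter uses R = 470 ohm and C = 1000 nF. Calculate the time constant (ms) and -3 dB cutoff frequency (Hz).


Time constant: tau = R * C.
tau = 470 * 1.00e-06 = 0.00047 s
tau = 0.47 ms
Cutoff frequency: fc = 1 / (2*pi*R*C).
fc = 1 / (2*pi*0.00047) = 338.63 Hz

tau = 0.47 ms, fc = 338.63 Hz


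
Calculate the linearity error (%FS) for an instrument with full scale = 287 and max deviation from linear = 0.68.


Linearity error = (max deviation / full scale) * 100%.
Linearity = (0.68 / 287) * 100
Linearity = 0.237 %FS

0.237 %FS


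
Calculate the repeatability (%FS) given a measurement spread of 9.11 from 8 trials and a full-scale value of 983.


Repeatability = (spread / full scale) * 100%.
R = (9.11 / 983) * 100
R = 0.927 %FS

0.927 %FS


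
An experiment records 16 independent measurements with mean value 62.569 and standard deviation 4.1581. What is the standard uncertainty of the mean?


The standard uncertainty for Type A evaluation is u = s / sqrt(n).
u = 4.1581 / sqrt(16)
u = 4.1581 / 4.0
u = 1.0395

1.0395


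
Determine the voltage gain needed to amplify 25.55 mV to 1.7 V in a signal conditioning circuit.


Gain = Vout / Vin (converting to same units).
G = 1.7 V / 25.55 mV
G = 1700.0 mV / 25.55 mV
G = 66.54

66.54


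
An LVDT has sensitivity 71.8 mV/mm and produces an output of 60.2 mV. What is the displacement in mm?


Displacement = Vout / sensitivity.
d = 60.2 / 71.8
d = 0.838 mm

0.838 mm


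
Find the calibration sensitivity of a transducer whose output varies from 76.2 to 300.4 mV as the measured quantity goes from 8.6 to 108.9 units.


Sensitivity = (y2 - y1) / (x2 - x1).
S = (300.4 - 76.2) / (108.9 - 8.6)
S = 224.2 / 100.3
S = 2.2353 mV/unit

2.2353 mV/unit


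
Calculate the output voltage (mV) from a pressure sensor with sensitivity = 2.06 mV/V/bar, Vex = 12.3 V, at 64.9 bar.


Output = sensitivity * Vex * P.
Vout = 2.06 * 12.3 * 64.9
Vout = 25.338 * 64.9
Vout = 1644.44 mV

1644.44 mV


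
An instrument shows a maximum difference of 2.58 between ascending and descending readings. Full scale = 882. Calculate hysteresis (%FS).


Hysteresis = (max difference / full scale) * 100%.
H = (2.58 / 882) * 100
H = 0.293 %FS

0.293 %FS


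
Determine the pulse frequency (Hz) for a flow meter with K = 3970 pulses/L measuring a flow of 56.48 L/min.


Frequency = K * Q / 60 (converting L/min to L/s).
f = 3970 * 56.48 / 60
f = 224225.6 / 60
f = 3737.09 Hz

3737.09 Hz


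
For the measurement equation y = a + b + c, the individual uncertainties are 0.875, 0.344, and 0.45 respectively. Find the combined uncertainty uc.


For a sum of independent quantities, uc = sqrt(u1^2 + u2^2 + u3^2).
uc = sqrt(0.875^2 + 0.344^2 + 0.45^2)
uc = sqrt(0.765625 + 0.118336 + 0.2025)
uc = 1.0423

1.0423


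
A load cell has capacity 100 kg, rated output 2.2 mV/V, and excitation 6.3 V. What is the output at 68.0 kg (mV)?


Vout = rated_output * Vex * (load / capacity).
Vout = 2.2 * 6.3 * (68.0 / 100)
Vout = 2.2 * 6.3 * 0.68
Vout = 9.425 mV

9.425 mV


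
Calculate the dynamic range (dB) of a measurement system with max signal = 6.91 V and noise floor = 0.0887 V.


Dynamic range = 20 * log10(Vmax / Vnoise).
DR = 20 * log10(6.91 / 0.0887)
DR = 20 * log10(77.9)
DR = 37.83 dB

37.83 dB


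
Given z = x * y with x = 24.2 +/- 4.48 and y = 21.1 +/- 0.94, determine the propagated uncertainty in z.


For a product z = x*y, the relative uncertainty is:
uz/z = sqrt((ux/x)^2 + (uy/y)^2)
Relative uncertainties: ux/x = 4.48/24.2 = 0.185124
uy/y = 0.94/21.1 = 0.04455
z = 24.2 * 21.1 = 510.6
uz = 510.6 * sqrt(0.185124^2 + 0.04455^2) = 97.227

97.227


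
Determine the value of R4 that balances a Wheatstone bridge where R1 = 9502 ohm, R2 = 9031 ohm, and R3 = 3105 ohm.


At balance: R1*R4 = R2*R3, so R4 = R2*R3/R1.
R4 = 9031 * 3105 / 9502
R4 = 28041255 / 9502
R4 = 2951.09 ohm

2951.09 ohm


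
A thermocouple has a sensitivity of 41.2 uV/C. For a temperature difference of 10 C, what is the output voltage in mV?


The thermocouple output V = sensitivity * dT.
V = 41.2 uV/C * 10 C
V = 412.0 uV
V = 0.412 mV

0.412 mV


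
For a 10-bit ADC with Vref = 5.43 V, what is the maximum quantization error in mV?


The maximum quantization error is +/- LSB/2.
LSB = Vref / 2^n = 5.43 / 1024 = 0.00530273 V
Max error = LSB / 2 = 0.00530273 / 2 = 0.00265137 V
Max error = 2.6514 mV

2.6514 mV


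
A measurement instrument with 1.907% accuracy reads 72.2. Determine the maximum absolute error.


Absolute error = (accuracy% / 100) * reading.
Error = (1.907 / 100) * 72.2
Error = 0.01907 * 72.2
Error = 1.3769

1.3769


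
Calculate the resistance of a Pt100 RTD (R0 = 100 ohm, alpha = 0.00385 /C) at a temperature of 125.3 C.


The RTD equation: Rt = R0 * (1 + alpha * T).
Rt = 100 * (1 + 0.00385 * 125.3)
Rt = 100 * (1 + 0.482405)
Rt = 100 * 1.482405
Rt = 148.24 ohm

148.24 ohm


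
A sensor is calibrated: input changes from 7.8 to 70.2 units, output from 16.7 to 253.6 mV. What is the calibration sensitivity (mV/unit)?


Sensitivity = (y2 - y1) / (x2 - x1).
S = (253.6 - 16.7) / (70.2 - 7.8)
S = 236.9 / 62.4
S = 3.7965 mV/unit

3.7965 mV/unit


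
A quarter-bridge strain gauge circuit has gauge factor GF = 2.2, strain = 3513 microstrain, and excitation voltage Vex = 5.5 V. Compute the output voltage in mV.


Quarter bridge output: Vout = (GF * epsilon * Vex) / 4.
Vout = (2.2 * 3513e-6 * 5.5) / 4
Vout = 0.0425073 / 4 V
Vout = 0.01062683 V = 10.6268 mV

10.6268 mV


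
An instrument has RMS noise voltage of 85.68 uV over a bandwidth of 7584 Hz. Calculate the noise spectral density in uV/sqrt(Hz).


Noise spectral density = Vrms / sqrt(BW).
NSD = 85.68 / sqrt(7584)
NSD = 85.68 / 87.0862
NSD = 0.9839 uV/sqrt(Hz)

0.9839 uV/sqrt(Hz)


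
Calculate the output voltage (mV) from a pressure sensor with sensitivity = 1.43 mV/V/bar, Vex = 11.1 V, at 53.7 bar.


Output = sensitivity * Vex * P.
Vout = 1.43 * 11.1 * 53.7
Vout = 15.873 * 53.7
Vout = 852.38 mV

852.38 mV


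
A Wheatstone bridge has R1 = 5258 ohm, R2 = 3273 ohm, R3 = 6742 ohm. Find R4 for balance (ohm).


At balance: R1*R4 = R2*R3, so R4 = R2*R3/R1.
R4 = 3273 * 6742 / 5258
R4 = 22066566 / 5258
R4 = 4196.76 ohm

4196.76 ohm


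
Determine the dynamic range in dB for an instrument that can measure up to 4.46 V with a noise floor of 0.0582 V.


Dynamic range = 20 * log10(Vmax / Vnoise).
DR = 20 * log10(4.46 / 0.0582)
DR = 20 * log10(76.63)
DR = 37.69 dB

37.69 dB


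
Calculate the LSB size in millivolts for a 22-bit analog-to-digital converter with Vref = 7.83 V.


The resolution (LSB) of an ADC is Vref / 2^n.
LSB = 7.83 / 2^22
LSB = 7.83 / 4194304
LSB = 1.87e-06 V = 0.00186682 mV

0.00186682 mV


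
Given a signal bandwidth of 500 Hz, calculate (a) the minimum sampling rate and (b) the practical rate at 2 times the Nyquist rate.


By Nyquist theorem, fs_min = 2 * fmax.
fs_min = 2 * 500 = 1000 Hz
Practical rate = 2 * fs_min = 2 * 1000 = 2000 Hz

fs_min = 1000 Hz, fs_practical = 2000 Hz


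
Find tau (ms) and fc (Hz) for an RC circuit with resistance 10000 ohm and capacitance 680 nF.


Time constant: tau = R * C.
tau = 10000 * 6.80e-07 = 0.0068 s
tau = 6.8 ms
Cutoff frequency: fc = 1 / (2*pi*R*C).
fc = 1 / (2*pi*0.0068) = 23.41 Hz

tau = 6.8 ms, fc = 23.41 Hz


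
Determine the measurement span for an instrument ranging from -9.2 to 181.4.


Span = upper range - lower range.
Span = 181.4 - (-9.2)
Span = 190.6

190.6


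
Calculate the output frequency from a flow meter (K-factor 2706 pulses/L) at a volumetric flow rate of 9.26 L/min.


Frequency = K * Q / 60 (converting L/min to L/s).
f = 2706 * 9.26 / 60
f = 25057.56 / 60
f = 417.63 Hz

417.63 Hz


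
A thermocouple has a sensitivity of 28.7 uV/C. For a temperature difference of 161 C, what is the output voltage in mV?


The thermocouple output V = sensitivity * dT.
V = 28.7 uV/C * 161 C
V = 4620.7 uV
V = 4.621 mV

4.621 mV


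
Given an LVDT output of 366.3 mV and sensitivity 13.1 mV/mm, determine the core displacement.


Displacement = Vout / sensitivity.
d = 366.3 / 13.1
d = 27.962 mm

27.962 mm


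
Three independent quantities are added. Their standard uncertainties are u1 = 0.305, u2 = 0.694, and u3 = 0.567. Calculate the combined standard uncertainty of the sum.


For a sum of independent quantities, uc = sqrt(u1^2 + u2^2 + u3^2).
uc = sqrt(0.305^2 + 0.694^2 + 0.567^2)
uc = sqrt(0.093025 + 0.481636 + 0.321489)
uc = 0.9467

0.9467


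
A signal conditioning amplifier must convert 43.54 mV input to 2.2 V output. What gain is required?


Gain = Vout / Vin (converting to same units).
G = 2.2 V / 43.54 mV
G = 2200.0 mV / 43.54 mV
G = 50.53

50.53


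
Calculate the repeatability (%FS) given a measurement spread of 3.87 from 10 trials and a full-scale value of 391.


Repeatability = (spread / full scale) * 100%.
R = (3.87 / 391) * 100
R = 0.99 %FS

0.99 %FS


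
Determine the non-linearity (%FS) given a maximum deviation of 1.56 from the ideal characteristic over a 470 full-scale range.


Linearity error = (max deviation / full scale) * 100%.
Linearity = (1.56 / 470) * 100
Linearity = 0.332 %FS

0.332 %FS


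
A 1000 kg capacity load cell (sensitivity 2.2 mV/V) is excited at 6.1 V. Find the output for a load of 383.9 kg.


Vout = rated_output * Vex * (load / capacity).
Vout = 2.2 * 6.1 * (383.9 / 1000)
Vout = 2.2 * 6.1 * 0.3839
Vout = 5.152 mV

5.152 mV


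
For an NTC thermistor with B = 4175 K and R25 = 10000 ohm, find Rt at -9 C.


NTC thermistor equation: Rt = R25 * exp(B * (1/T - 1/T25)).
T in Kelvin: 264.15 K, T25 = 298.15 K
1/T - 1/T25 = 1/264.15 - 1/298.15 = 0.00043171
B * (1/T - 1/T25) = 4175 * 0.00043171 = 1.8024
Rt = 10000 * exp(1.8024) = 60641.5 ohm

60641.5 ohm


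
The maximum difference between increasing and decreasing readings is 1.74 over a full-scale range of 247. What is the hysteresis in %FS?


Hysteresis = (max difference / full scale) * 100%.
H = (1.74 / 247) * 100
H = 0.704 %FS

0.704 %FS


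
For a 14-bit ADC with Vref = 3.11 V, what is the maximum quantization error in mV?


The maximum quantization error is +/- LSB/2.
LSB = Vref / 2^n = 3.11 / 16384 = 0.00018982 V
Max error = LSB / 2 = 0.00018982 / 2 = 9.491e-05 V
Max error = 0.0949 mV

0.0949 mV


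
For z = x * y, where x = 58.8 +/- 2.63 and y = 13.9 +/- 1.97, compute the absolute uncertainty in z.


For a product z = x*y, the relative uncertainty is:
uz/z = sqrt((ux/x)^2 + (uy/y)^2)
Relative uncertainties: ux/x = 2.63/58.8 = 0.044728
uy/y = 1.97/13.9 = 0.141727
z = 58.8 * 13.9 = 817.3
uz = 817.3 * sqrt(0.044728^2 + 0.141727^2) = 121.468

121.468


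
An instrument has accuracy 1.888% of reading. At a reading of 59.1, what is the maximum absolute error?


Absolute error = (accuracy% / 100) * reading.
Error = (1.888 / 100) * 59.1
Error = 0.01888 * 59.1
Error = 1.1158

1.1158


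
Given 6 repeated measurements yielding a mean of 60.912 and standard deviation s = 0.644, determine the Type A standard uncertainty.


The standard uncertainty for Type A evaluation is u = s / sqrt(n).
u = 0.644 / sqrt(6)
u = 0.644 / 2.4495
u = 0.2629

0.2629


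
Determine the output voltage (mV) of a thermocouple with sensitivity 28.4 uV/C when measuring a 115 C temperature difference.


The thermocouple output V = sensitivity * dT.
V = 28.4 uV/C * 115 C
V = 3266.0 uV
V = 3.266 mV

3.266 mV


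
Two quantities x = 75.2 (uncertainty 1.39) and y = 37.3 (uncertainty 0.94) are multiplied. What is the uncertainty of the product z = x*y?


For a product z = x*y, the relative uncertainty is:
uz/z = sqrt((ux/x)^2 + (uy/y)^2)
Relative uncertainties: ux/x = 1.39/75.2 = 0.018484
uy/y = 0.94/37.3 = 0.025201
z = 75.2 * 37.3 = 2805.0
uz = 2805.0 * sqrt(0.018484^2 + 0.025201^2) = 87.664

87.664


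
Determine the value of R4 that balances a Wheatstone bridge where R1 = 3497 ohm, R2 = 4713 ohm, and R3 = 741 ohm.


At balance: R1*R4 = R2*R3, so R4 = R2*R3/R1.
R4 = 4713 * 741 / 3497
R4 = 3492333 / 3497
R4 = 998.67 ohm

998.67 ohm


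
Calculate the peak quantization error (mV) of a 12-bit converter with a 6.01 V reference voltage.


The maximum quantization error is +/- LSB/2.
LSB = Vref / 2^n = 6.01 / 4096 = 0.00146729 V
Max error = LSB / 2 = 0.00146729 / 2 = 0.00073364 V
Max error = 0.7336 mV

0.7336 mV


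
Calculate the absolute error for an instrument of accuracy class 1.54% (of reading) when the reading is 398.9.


Absolute error = (accuracy% / 100) * reading.
Error = (1.54 / 100) * 398.9
Error = 0.0154 * 398.9
Error = 6.1431

6.1431


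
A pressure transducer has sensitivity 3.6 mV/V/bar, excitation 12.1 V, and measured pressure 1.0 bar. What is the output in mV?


Output = sensitivity * Vex * P.
Vout = 3.6 * 12.1 * 1.0
Vout = 43.56 * 1.0
Vout = 43.56 mV

43.56 mV


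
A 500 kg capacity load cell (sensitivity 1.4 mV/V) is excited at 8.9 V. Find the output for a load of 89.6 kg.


Vout = rated_output * Vex * (load / capacity).
Vout = 1.4 * 8.9 * (89.6 / 500)
Vout = 1.4 * 8.9 * 0.1792
Vout = 2.233 mV

2.233 mV


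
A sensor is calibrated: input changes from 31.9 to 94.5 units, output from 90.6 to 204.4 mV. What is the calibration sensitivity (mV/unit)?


Sensitivity = (y2 - y1) / (x2 - x1).
S = (204.4 - 90.6) / (94.5 - 31.9)
S = 113.8 / 62.6
S = 1.8179 mV/unit

1.8179 mV/unit


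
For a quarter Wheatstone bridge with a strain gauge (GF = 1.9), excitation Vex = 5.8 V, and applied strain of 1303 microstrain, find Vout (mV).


Quarter bridge output: Vout = (GF * epsilon * Vex) / 4.
Vout = (1.9 * 1303e-6 * 5.8) / 4
Vout = 0.01435906 / 4 V
Vout = 0.00358976 V = 3.5898 mV

3.5898 mV


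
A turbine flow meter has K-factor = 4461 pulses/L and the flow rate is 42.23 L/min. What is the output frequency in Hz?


Frequency = K * Q / 60 (converting L/min to L/s).
f = 4461 * 42.23 / 60
f = 188388.03 / 60
f = 3139.8 Hz

3139.8 Hz


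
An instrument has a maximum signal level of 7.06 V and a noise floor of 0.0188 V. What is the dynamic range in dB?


Dynamic range = 20 * log10(Vmax / Vnoise).
DR = 20 * log10(7.06 / 0.0188)
DR = 20 * log10(375.53)
DR = 51.49 dB

51.49 dB


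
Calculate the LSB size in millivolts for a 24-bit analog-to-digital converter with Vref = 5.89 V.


The resolution (LSB) of an ADC is Vref / 2^n.
LSB = 5.89 / 2^24
LSB = 5.89 / 16777216
LSB = 3.5e-07 V = 0.00035107 mV

0.00035107 mV


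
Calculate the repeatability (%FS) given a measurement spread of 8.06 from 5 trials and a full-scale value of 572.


Repeatability = (spread / full scale) * 100%.
R = (8.06 / 572) * 100
R = 1.409 %FS

1.409 %FS


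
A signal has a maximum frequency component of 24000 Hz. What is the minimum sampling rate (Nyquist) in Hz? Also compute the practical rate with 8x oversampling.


By Nyquist theorem, fs_min = 2 * fmax.
fs_min = 2 * 24000 = 48000 Hz
Practical rate = 8 * fs_min = 8 * 48000 = 384000 Hz

fs_min = 48000 Hz, fs_practical = 384000 Hz


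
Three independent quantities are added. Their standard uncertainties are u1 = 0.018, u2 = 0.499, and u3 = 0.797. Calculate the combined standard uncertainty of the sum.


For a sum of independent quantities, uc = sqrt(u1^2 + u2^2 + u3^2).
uc = sqrt(0.018^2 + 0.499^2 + 0.797^2)
uc = sqrt(0.000324 + 0.249001 + 0.635209)
uc = 0.9405

0.9405


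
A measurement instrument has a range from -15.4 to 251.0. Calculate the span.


Span = upper range - lower range.
Span = 251.0 - (-15.4)
Span = 266.4

266.4


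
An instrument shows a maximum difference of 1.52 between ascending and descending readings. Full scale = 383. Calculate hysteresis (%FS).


Hysteresis = (max difference / full scale) * 100%.
H = (1.52 / 383) * 100
H = 0.397 %FS

0.397 %FS


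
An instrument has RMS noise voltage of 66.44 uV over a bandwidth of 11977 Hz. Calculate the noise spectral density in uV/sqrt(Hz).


Noise spectral density = Vrms / sqrt(BW).
NSD = 66.44 / sqrt(11977)
NSD = 66.44 / 109.4395
NSD = 0.6071 uV/sqrt(Hz)

0.6071 uV/sqrt(Hz)


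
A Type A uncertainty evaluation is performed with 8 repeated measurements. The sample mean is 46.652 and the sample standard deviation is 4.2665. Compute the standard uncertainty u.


The standard uncertainty for Type A evaluation is u = s / sqrt(n).
u = 4.2665 / sqrt(8)
u = 4.2665 / 2.8284
u = 1.5084

1.5084


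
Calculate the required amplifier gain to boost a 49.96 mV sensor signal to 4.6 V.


Gain = Vout / Vin (converting to same units).
G = 4.6 V / 49.96 mV
G = 4600.0 mV / 49.96 mV
G = 92.07

92.07


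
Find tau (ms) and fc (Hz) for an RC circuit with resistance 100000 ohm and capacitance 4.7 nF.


Time constant: tau = R * C.
tau = 100000 * 4.70e-09 = 0.00047 s
tau = 0.47 ms
Cutoff frequency: fc = 1 / (2*pi*R*C).
fc = 1 / (2*pi*0.00047) = 338.63 Hz

tau = 0.47 ms, fc = 338.63 Hz


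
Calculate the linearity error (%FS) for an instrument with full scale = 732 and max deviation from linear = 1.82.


Linearity error = (max deviation / full scale) * 100%.
Linearity = (1.82 / 732) * 100
Linearity = 0.249 %FS

0.249 %FS


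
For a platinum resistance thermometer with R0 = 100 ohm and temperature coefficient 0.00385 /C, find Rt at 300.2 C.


The RTD equation: Rt = R0 * (1 + alpha * T).
Rt = 100 * (1 + 0.00385 * 300.2)
Rt = 100 * (1 + 1.15577)
Rt = 100 * 2.15577
Rt = 215.577 ohm

215.577 ohm


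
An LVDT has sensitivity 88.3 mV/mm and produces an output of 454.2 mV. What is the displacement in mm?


Displacement = Vout / sensitivity.
d = 454.2 / 88.3
d = 5.144 mm

5.144 mm


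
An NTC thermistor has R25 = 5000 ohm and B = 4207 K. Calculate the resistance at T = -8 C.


NTC thermistor equation: Rt = R25 * exp(B * (1/T - 1/T25)).
T in Kelvin: 265.15 K, T25 = 298.15 K
1/T - 1/T25 = 1/265.15 - 1/298.15 = 0.00041743
B * (1/T - 1/T25) = 4207 * 0.00041743 = 1.7561
Rt = 5000 * exp(1.7561) = 28950.3 ohm

28950.3 ohm


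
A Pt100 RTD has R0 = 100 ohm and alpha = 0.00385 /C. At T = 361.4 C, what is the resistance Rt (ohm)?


The RTD equation: Rt = R0 * (1 + alpha * T).
Rt = 100 * (1 + 0.00385 * 361.4)
Rt = 100 * (1 + 1.39139)
Rt = 100 * 2.39139
Rt = 239.139 ohm

239.139 ohm


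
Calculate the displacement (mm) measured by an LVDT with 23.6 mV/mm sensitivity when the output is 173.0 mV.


Displacement = Vout / sensitivity.
d = 173.0 / 23.6
d = 7.331 mm

7.331 mm


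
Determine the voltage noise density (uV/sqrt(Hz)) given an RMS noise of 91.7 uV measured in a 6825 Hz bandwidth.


Noise spectral density = Vrms / sqrt(BW).
NSD = 91.7 / sqrt(6825)
NSD = 91.7 / 82.6136
NSD = 1.11 uV/sqrt(Hz)

1.11 uV/sqrt(Hz)


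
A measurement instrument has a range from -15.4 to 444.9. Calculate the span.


Span = upper range - lower range.
Span = 444.9 - (-15.4)
Span = 460.3

460.3


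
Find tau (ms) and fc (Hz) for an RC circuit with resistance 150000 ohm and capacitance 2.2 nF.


Time constant: tau = R * C.
tau = 150000 * 2.20e-09 = 0.00033 s
tau = 0.33 ms
Cutoff frequency: fc = 1 / (2*pi*R*C).
fc = 1 / (2*pi*0.00033) = 482.29 Hz

tau = 0.33 ms, fc = 482.29 Hz


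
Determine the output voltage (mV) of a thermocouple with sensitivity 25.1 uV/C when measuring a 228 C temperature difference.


The thermocouple output V = sensitivity * dT.
V = 25.1 uV/C * 228 C
V = 5722.8 uV
V = 5.723 mV

5.723 mV


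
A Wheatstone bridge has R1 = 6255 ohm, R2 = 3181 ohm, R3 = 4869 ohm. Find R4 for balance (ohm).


At balance: R1*R4 = R2*R3, so R4 = R2*R3/R1.
R4 = 3181 * 4869 / 6255
R4 = 15488289 / 6255
R4 = 2476.15 ohm

2476.15 ohm


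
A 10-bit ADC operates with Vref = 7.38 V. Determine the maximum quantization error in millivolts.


The maximum quantization error is +/- LSB/2.
LSB = Vref / 2^n = 7.38 / 1024 = 0.00720703 V
Max error = LSB / 2 = 0.00720703 / 2 = 0.00360352 V
Max error = 3.6035 mV

3.6035 mV


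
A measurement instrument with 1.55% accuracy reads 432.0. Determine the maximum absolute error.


Absolute error = (accuracy% / 100) * reading.
Error = (1.55 / 100) * 432.0
Error = 0.0155 * 432.0
Error = 6.696

6.696


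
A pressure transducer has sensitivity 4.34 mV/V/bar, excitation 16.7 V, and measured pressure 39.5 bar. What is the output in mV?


Output = sensitivity * Vex * P.
Vout = 4.34 * 16.7 * 39.5
Vout = 72.478 * 39.5
Vout = 2862.88 mV

2862.88 mV


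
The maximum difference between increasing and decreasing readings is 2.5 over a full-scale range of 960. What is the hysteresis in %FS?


Hysteresis = (max difference / full scale) * 100%.
H = (2.5 / 960) * 100
H = 0.26 %FS

0.26 %FS


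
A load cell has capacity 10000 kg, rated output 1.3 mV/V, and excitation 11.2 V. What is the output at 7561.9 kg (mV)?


Vout = rated_output * Vex * (load / capacity).
Vout = 1.3 * 11.2 * (7561.9 / 10000)
Vout = 1.3 * 11.2 * 0.75619
Vout = 11.01 mV

11.01 mV


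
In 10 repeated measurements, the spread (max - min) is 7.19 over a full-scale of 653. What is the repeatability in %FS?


Repeatability = (spread / full scale) * 100%.
R = (7.19 / 653) * 100
R = 1.101 %FS

1.101 %FS


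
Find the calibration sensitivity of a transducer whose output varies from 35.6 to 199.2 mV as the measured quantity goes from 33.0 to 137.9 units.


Sensitivity = (y2 - y1) / (x2 - x1).
S = (199.2 - 35.6) / (137.9 - 33.0)
S = 163.6 / 104.9
S = 1.5596 mV/unit

1.5596 mV/unit


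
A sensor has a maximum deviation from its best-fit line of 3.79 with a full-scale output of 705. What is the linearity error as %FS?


Linearity error = (max deviation / full scale) * 100%.
Linearity = (3.79 / 705) * 100
Linearity = 0.538 %FS

0.538 %FS


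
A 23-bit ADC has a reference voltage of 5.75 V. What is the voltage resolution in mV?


The resolution (LSB) of an ADC is Vref / 2^n.
LSB = 5.75 / 2^23
LSB = 5.75 / 8388608
LSB = 6.9e-07 V = 0.00068545 mV

0.00068545 mV


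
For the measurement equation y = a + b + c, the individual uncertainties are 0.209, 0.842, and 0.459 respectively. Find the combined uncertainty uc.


For a sum of independent quantities, uc = sqrt(u1^2 + u2^2 + u3^2).
uc = sqrt(0.209^2 + 0.842^2 + 0.459^2)
uc = sqrt(0.043681 + 0.708964 + 0.210681)
uc = 0.9815

0.9815


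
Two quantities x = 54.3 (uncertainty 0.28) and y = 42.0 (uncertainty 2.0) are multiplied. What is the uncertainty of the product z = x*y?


For a product z = x*y, the relative uncertainty is:
uz/z = sqrt((ux/x)^2 + (uy/y)^2)
Relative uncertainties: ux/x = 0.28/54.3 = 0.005157
uy/y = 2.0/42.0 = 0.047619
z = 54.3 * 42.0 = 2280.6
uz = 2280.6 * sqrt(0.005157^2 + 0.047619^2) = 109.235

109.235


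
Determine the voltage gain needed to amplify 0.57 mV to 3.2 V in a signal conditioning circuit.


Gain = Vout / Vin (converting to same units).
G = 3.2 V / 0.57 mV
G = 3200.0 mV / 0.57 mV
G = 5614.04

5614.04


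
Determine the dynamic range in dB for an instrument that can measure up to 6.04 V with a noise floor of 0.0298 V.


Dynamic range = 20 * log10(Vmax / Vnoise).
DR = 20 * log10(6.04 / 0.0298)
DR = 20 * log10(202.68)
DR = 46.14 dB

46.14 dB


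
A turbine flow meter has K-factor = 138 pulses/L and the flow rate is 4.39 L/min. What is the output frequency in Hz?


Frequency = K * Q / 60 (converting L/min to L/s).
f = 138 * 4.39 / 60
f = 605.82 / 60
f = 10.1 Hz

10.1 Hz


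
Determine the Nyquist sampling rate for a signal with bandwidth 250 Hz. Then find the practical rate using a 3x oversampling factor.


By Nyquist theorem, fs_min = 2 * fmax.
fs_min = 2 * 250 = 500 Hz
Practical rate = 3 * fs_min = 3 * 500 = 1500 Hz

fs_min = 500 Hz, fs_practical = 1500 Hz


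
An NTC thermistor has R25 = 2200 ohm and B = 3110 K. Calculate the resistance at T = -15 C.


NTC thermistor equation: Rt = R25 * exp(B * (1/T - 1/T25)).
T in Kelvin: 258.15 K, T25 = 298.15 K
1/T - 1/T25 = 1/258.15 - 1/298.15 = 0.0005197
B * (1/T - 1/T25) = 3110 * 0.0005197 = 1.6163
Rt = 2200 * exp(1.6163) = 11075.4 ohm

11075.4 ohm


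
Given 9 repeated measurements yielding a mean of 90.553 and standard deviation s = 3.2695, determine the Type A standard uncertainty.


The standard uncertainty for Type A evaluation is u = s / sqrt(n).
u = 3.2695 / sqrt(9)
u = 3.2695 / 3.0
u = 1.0898

1.0898


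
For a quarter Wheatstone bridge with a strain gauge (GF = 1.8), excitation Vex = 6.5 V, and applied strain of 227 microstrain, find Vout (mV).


Quarter bridge output: Vout = (GF * epsilon * Vex) / 4.
Vout = (1.8 * 227e-6 * 6.5) / 4
Vout = 0.0026559 / 4 V
Vout = 0.00066398 V = 0.664 mV

0.664 mV


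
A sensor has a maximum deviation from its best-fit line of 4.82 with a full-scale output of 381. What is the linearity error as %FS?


Linearity error = (max deviation / full scale) * 100%.
Linearity = (4.82 / 381) * 100
Linearity = 1.265 %FS

1.265 %FS


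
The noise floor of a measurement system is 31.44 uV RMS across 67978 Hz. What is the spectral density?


Noise spectral density = Vrms / sqrt(BW).
NSD = 31.44 / sqrt(67978)
NSD = 31.44 / 260.7259
NSD = 0.1206 uV/sqrt(Hz)

0.1206 uV/sqrt(Hz)


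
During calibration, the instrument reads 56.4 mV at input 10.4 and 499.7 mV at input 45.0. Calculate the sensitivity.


Sensitivity = (y2 - y1) / (x2 - x1).
S = (499.7 - 56.4) / (45.0 - 10.4)
S = 443.3 / 34.6
S = 12.8121 mV/unit

12.8121 mV/unit


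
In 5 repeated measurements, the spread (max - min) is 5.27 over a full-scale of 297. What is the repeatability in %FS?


Repeatability = (spread / full scale) * 100%.
R = (5.27 / 297) * 100
R = 1.774 %FS

1.774 %FS


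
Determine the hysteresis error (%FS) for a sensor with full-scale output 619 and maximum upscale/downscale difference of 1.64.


Hysteresis = (max difference / full scale) * 100%.
H = (1.64 / 619) * 100
H = 0.265 %FS

0.265 %FS


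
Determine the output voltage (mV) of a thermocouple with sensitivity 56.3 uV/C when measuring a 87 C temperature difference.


The thermocouple output V = sensitivity * dT.
V = 56.3 uV/C * 87 C
V = 4898.1 uV
V = 4.898 mV

4.898 mV


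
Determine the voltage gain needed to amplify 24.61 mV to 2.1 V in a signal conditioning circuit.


Gain = Vout / Vin (converting to same units).
G = 2.1 V / 24.61 mV
G = 2100.0 mV / 24.61 mV
G = 85.33

85.33


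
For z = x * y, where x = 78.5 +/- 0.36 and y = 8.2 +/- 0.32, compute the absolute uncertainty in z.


For a product z = x*y, the relative uncertainty is:
uz/z = sqrt((ux/x)^2 + (uy/y)^2)
Relative uncertainties: ux/x = 0.36/78.5 = 0.004586
uy/y = 0.32/8.2 = 0.039024
z = 78.5 * 8.2 = 643.7
uz = 643.7 * sqrt(0.004586^2 + 0.039024^2) = 25.293

25.293


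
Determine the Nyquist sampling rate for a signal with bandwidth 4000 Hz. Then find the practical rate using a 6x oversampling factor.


By Nyquist theorem, fs_min = 2 * fmax.
fs_min = 2 * 4000 = 8000 Hz
Practical rate = 6 * fs_min = 6 * 8000 = 48000 Hz

fs_min = 8000 Hz, fs_practical = 48000 Hz


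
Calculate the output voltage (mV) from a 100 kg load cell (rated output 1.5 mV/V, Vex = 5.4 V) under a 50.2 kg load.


Vout = rated_output * Vex * (load / capacity).
Vout = 1.5 * 5.4 * (50.2 / 100)
Vout = 1.5 * 5.4 * 0.502
Vout = 4.066 mV

4.066 mV


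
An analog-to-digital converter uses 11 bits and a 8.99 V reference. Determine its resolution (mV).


The resolution (LSB) of an ADC is Vref / 2^n.
LSB = 8.99 / 2^11
LSB = 8.99 / 2048
LSB = 0.00438965 V = 4.38964844 mV

4.38964844 mV


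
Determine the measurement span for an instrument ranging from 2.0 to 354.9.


Span = upper range - lower range.
Span = 354.9 - (2.0)
Span = 352.9

352.9


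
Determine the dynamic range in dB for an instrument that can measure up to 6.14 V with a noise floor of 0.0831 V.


Dynamic range = 20 * log10(Vmax / Vnoise).
DR = 20 * log10(6.14 / 0.0831)
DR = 20 * log10(73.89)
DR = 37.37 dB

37.37 dB


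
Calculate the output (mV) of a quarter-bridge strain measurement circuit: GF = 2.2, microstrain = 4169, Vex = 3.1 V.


Quarter bridge output: Vout = (GF * epsilon * Vex) / 4.
Vout = (2.2 * 4169e-6 * 3.1) / 4
Vout = 0.02843258 / 4 V
Vout = 0.00710815 V = 7.1081 mV

7.1081 mV


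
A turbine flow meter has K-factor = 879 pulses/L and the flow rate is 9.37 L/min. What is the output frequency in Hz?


Frequency = K * Q / 60 (converting L/min to L/s).
f = 879 * 9.37 / 60
f = 8236.23 / 60
f = 137.27 Hz

137.27 Hz


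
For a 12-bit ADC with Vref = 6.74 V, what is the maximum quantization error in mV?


The maximum quantization error is +/- LSB/2.
LSB = Vref / 2^n = 6.74 / 4096 = 0.00164551 V
Max error = LSB / 2 = 0.00164551 / 2 = 0.00082275 V
Max error = 0.8228 mV

0.8228 mV


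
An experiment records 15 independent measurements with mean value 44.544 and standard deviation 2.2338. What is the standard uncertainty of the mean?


The standard uncertainty for Type A evaluation is u = s / sqrt(n).
u = 2.2338 / sqrt(15)
u = 2.2338 / 3.873
u = 0.5768

0.5768


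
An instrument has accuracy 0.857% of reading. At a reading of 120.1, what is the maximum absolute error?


Absolute error = (accuracy% / 100) * reading.
Error = (0.857 / 100) * 120.1
Error = 0.00857 * 120.1
Error = 1.0293

1.0293


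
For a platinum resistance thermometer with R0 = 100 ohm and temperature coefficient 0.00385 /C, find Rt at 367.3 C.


The RTD equation: Rt = R0 * (1 + alpha * T).
Rt = 100 * (1 + 0.00385 * 367.3)
Rt = 100 * (1 + 1.414105)
Rt = 100 * 2.414105
Rt = 241.411 ohm

241.411 ohm


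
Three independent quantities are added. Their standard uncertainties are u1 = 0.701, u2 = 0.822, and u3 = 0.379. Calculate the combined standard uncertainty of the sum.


For a sum of independent quantities, uc = sqrt(u1^2 + u2^2 + u3^2).
uc = sqrt(0.701^2 + 0.822^2 + 0.379^2)
uc = sqrt(0.491401 + 0.675684 + 0.143641)
uc = 1.1449

1.1449


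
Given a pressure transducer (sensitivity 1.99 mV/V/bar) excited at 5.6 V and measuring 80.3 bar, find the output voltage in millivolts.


Output = sensitivity * Vex * P.
Vout = 1.99 * 5.6 * 80.3
Vout = 11.144 * 80.3
Vout = 894.86 mV

894.86 mV


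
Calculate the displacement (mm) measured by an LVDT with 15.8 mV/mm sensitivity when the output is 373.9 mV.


Displacement = Vout / sensitivity.
d = 373.9 / 15.8
d = 23.665 mm

23.665 mm


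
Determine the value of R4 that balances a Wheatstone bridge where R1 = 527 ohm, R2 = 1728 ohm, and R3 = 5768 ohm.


At balance: R1*R4 = R2*R3, so R4 = R2*R3/R1.
R4 = 1728 * 5768 / 527
R4 = 9967104 / 527
R4 = 18912.91 ohm

18912.91 ohm


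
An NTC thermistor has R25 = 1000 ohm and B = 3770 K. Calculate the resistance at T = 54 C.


NTC thermistor equation: Rt = R25 * exp(B * (1/T - 1/T25)).
T in Kelvin: 327.15 K, T25 = 298.15 K
1/T - 1/T25 = 1/327.15 - 1/298.15 = -0.00029731
B * (1/T - 1/T25) = 3770 * -0.00029731 = -1.1209
Rt = 1000 * exp(-1.1209) = 326.0 ohm

326.0 ohm


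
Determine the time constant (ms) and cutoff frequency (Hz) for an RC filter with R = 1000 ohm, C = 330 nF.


Time constant: tau = R * C.
tau = 1000 * 3.30e-07 = 0.00033 s
tau = 0.33 ms
Cutoff frequency: fc = 1 / (2*pi*R*C).
fc = 1 / (2*pi*0.00033) = 482.29 Hz

tau = 0.33 ms, fc = 482.29 Hz


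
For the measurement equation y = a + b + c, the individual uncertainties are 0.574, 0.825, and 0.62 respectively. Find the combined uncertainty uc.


For a sum of independent quantities, uc = sqrt(u1^2 + u2^2 + u3^2).
uc = sqrt(0.574^2 + 0.825^2 + 0.62^2)
uc = sqrt(0.329476 + 0.680625 + 0.3844)
uc = 1.1809

1.1809


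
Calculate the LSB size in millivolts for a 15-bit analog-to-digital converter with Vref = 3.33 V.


The resolution (LSB) of an ADC is Vref / 2^n.
LSB = 3.33 / 2^15
LSB = 3.33 / 32768
LSB = 0.00010162 V = 0.10162354 mV

0.10162354 mV


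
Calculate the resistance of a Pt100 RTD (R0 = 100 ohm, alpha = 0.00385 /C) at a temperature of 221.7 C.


The RTD equation: Rt = R0 * (1 + alpha * T).
Rt = 100 * (1 + 0.00385 * 221.7)
Rt = 100 * (1 + 0.853545)
Rt = 100 * 1.853545
Rt = 185.355 ohm

185.355 ohm


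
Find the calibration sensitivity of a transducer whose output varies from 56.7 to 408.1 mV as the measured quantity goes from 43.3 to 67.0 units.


Sensitivity = (y2 - y1) / (x2 - x1).
S = (408.1 - 56.7) / (67.0 - 43.3)
S = 351.4 / 23.7
S = 14.827 mV/unit

14.827 mV/unit


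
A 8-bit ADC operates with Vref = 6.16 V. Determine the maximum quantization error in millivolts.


The maximum quantization error is +/- LSB/2.
LSB = Vref / 2^n = 6.16 / 256 = 0.0240625 V
Max error = LSB / 2 = 0.0240625 / 2 = 0.01203125 V
Max error = 12.0312 mV

12.0312 mV


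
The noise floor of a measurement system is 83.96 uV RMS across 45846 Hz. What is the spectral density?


Noise spectral density = Vrms / sqrt(BW).
NSD = 83.96 / sqrt(45846)
NSD = 83.96 / 214.1168
NSD = 0.3921 uV/sqrt(Hz)

0.3921 uV/sqrt(Hz)


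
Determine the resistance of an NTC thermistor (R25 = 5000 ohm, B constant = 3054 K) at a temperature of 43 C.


NTC thermistor equation: Rt = R25 * exp(B * (1/T - 1/T25)).
T in Kelvin: 316.15 K, T25 = 298.15 K
1/T - 1/T25 = 1/316.15 - 1/298.15 = -0.00019096
B * (1/T - 1/T25) = 3054 * -0.00019096 = -0.5832
Rt = 5000 * exp(-0.5832) = 2790.6 ohm

2790.6 ohm
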